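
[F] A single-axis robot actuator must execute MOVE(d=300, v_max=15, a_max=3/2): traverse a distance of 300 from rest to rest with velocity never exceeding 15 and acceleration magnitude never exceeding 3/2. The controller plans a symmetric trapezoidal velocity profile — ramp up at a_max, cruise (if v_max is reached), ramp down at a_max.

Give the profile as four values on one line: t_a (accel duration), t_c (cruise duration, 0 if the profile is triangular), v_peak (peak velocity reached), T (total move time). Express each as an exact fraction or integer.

(v_max)²/a_max = 15²/(3/2) = 150
300 ≥ 150 ⇒ cruise phase
t_a = 15/(3/2) = 10; v_peak = 15
d_cruise = 300 − 150 = 150; t_c = 150/15 = 10
T = 2·10 + 10 = 30

t_a=10 t_c=10 v_peak=15 T=30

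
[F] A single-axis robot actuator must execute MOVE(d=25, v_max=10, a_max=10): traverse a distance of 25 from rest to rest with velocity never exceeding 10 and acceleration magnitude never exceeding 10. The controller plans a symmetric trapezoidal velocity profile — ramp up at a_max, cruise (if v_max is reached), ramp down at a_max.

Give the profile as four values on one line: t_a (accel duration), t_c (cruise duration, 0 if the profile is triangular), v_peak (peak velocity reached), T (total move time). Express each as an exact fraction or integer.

v_max²/a_max = 10²/10 = 10
25 ≥ 10 → trapezoidal
t_a = 10/10 = 1; v_peak = 10
d_cruise = 25 − 10 = 15; t_c = 15/10 = 3/2
T = 2·1 + 3/2 = 7/2

t_a=1 t_c=3/2 v_peak=10 T=7/2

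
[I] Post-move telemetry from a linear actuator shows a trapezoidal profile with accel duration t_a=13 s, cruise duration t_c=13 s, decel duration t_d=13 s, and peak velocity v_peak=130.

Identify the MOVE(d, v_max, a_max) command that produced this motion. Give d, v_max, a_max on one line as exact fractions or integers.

a_max = 130/13 = 10
d_a = ½·130·13 = 845; d_c = 130·13 = 1690
d = 2·845 + 1690 = 3380
t_c = 13 > 0 → v_max = v_peak = 130

d=3380 v_max=130 a_max=10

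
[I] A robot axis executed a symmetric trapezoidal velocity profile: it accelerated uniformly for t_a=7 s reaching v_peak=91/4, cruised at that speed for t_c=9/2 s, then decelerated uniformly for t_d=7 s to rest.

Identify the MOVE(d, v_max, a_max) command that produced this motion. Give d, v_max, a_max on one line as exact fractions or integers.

d=2093/8 v_max=91/4 a_max=13/4

a_max = (91/4)/7 = 13/4
d_a = ½·91/4·7 = 637/8; d_c = 91/4·9/2 = 819/8
d = 2·637/8 + 819/8 = 2093/8
t_c = 9/2 > 0 so v_max = 91/4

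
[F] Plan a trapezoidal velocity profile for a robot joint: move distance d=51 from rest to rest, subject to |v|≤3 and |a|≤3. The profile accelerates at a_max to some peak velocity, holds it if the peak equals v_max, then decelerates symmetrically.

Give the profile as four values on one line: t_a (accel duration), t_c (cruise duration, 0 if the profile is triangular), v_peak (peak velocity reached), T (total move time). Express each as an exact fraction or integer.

t_a=1 t_c=16 v_peak=3 T=18

vₘ²/aₘ = 3²/3 = 3
51 ≥ 3 so v_max reached
t_a = 3/3 = 1; v_peak = 3
d_cruise = 51 − 3 = 48; t_c = 48/3 = 16
T = 2·1 + 16 = 18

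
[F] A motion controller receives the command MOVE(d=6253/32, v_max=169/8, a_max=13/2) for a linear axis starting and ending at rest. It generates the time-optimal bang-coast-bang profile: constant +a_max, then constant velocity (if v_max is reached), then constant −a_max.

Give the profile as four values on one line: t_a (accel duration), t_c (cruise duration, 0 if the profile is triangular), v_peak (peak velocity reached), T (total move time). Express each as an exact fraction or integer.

t_a=13/4 t_c=6 v_peak=169/8 T=25/2

vₘ²/aₘ = (169/8)²/(13/2) = 2197/32
6253/32 ≥ 2197/32 → trapezoidal
t_a = (169/8)/(13/2) = 13/4; v_peak = 169/8
d_cruise = 6253/32 − 2197/32 = 507/4; t_c = (507/4)/(169/8) = 6
T = 2·13/4 + 6 = 25/2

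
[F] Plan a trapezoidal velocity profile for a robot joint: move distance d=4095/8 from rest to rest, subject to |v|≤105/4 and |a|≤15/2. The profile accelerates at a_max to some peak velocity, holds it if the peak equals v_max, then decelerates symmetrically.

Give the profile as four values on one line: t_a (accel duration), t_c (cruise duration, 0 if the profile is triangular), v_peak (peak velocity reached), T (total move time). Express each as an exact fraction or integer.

t_a=7/2 t_c=16 v_peak=105/4 T=23

vₘ²/aₘ = (105/4)²/(15/2) = 735/8
4095/8 ≥ 735/8 ⇒ cruise phase
t_a = (105/4)/(15/2) = 7/2; v_peak = 105/4
d_cruise = 4095/8 − 735/8 = 420; t_c = 420/(105/4) = 16
T = 2·7/2 + 16 = 23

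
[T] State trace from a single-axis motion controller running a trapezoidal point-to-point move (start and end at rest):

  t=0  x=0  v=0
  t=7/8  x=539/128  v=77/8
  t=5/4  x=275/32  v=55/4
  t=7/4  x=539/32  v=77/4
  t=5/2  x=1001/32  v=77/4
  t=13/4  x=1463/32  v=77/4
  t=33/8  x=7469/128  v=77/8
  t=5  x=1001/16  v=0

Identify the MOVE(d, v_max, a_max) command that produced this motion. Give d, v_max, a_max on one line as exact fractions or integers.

final state: t=5, x=1001/16, v=0 → d = 1001/16
a_max = (77/8−0)/(7/8−0) = 11
max v = 77/4 over t∈[7/4,13/4] → v_max = 77/4
check: 77/4·(7/4+3/2) = 1001/16 ✓

d=1001/16 v_max=77/4 a_max=11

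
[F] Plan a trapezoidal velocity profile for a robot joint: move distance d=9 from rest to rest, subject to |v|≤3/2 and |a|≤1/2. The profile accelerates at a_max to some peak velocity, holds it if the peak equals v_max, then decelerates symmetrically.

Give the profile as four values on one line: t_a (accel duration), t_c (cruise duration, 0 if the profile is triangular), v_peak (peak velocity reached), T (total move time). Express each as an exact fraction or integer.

t_a=3 t_c=3 v_peak=3/2 T=9

vₘ²/aₘ = (3/2)²/(1/2) = 9/2
9 ≥ 9/2 so v_max reached
t_a = (3/2)/(1/2) = 3; v_peak = 3/2
d_cruise = 9 − 9/2 = 9/2; t_c = (9/2)/(3/2) = 3
T = 2·3 + 3 = 9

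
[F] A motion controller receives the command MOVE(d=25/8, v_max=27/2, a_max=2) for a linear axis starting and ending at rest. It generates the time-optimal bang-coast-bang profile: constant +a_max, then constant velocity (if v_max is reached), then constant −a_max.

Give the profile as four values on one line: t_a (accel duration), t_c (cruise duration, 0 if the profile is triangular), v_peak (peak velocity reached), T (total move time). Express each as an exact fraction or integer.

vₘ²/aₘ = (27/2)²/2 = 729/8
25/8 < 729/8 → triangular
v_peak = √(25/8·2) = √(25/4) = 5/2
t_a = (5/2)/2 = 5/4; t_c = 0
T = 2·5/4 = 5/2

t_a=5/4 t_c=0 v_peak=5/2 T=5/2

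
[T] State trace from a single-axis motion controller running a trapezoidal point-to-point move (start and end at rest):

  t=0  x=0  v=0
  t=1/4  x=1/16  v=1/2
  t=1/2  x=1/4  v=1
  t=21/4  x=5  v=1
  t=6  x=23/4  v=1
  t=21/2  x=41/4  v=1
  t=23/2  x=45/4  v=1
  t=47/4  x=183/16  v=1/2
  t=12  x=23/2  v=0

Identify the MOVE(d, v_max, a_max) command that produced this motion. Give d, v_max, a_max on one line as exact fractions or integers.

final state: t=12, x=23/2, v=0 → d = 23/2
a_max = (1/2−0)/(1/4−0) = 2
max v = 1 over t∈[1/2,23/2] → v_max = 1
check: 1·(1/2+11) = 23/2 ✓

d=23/2 v_max=1 a_max=2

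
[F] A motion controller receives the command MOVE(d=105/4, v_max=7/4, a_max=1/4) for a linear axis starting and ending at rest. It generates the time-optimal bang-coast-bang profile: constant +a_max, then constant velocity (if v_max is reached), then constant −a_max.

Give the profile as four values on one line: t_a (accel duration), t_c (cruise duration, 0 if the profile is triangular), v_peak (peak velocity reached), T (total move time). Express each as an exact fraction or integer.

t_a=7 t_c=8 v_peak=7/4 T=22

v_max²/a_max = (7/4)²/(1/4) = 49/4
105/4 ≥ 49/4 → trapezoidal
t_a = (7/4)/(1/4) = 7; v_peak = 7/4
d_cruise = 105/4 − 49/4 = 14; t_c = 14/(7/4) = 8
T = 2·7 + 8 = 22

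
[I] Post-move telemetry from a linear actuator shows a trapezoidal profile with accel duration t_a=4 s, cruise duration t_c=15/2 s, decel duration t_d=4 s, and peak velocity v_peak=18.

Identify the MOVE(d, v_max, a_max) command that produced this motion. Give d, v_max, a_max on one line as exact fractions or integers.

d=207 v_max=18 a_max=9/2

a_max = 18/4 = 9/2
d_a = ½·18·4 = 36; d_c = 18·15/2 = 135
d = 2·36 + 135 = 207
t_c = 15/2 > 0 so v_max = 18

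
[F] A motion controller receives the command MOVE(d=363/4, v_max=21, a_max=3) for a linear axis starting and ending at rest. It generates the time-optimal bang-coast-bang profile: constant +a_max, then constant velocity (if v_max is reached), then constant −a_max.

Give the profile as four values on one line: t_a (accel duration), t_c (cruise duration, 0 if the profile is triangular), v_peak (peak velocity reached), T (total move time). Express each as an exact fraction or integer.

t_a=11/2 t_c=0 v_peak=33/2 T=11

vₘ²/aₘ = 21²/3 = 147
363/4 < 147 ⇒ no cruise
v_peak = √(363/4·3) = √(1089/4) = 33/2
t_a = (33/2)/3 = 11/2; t_c = 0
T = 2·11/2 = 11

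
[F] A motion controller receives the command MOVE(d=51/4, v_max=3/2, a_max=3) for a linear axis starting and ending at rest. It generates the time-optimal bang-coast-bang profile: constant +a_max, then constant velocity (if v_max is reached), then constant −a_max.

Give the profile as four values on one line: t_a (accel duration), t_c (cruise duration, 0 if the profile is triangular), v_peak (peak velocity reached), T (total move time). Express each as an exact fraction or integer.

t_a=1/2 t_c=8 v_peak=3/2 T=9

v_max²/a_max = (3/2)²/3 = 3/4
51/4 ≥ 3/4 so v_max reached
t_a = (3/2)/3 = 1/2; v_peak = 3/2
d_cruise = 51/4 − 3/4 = 12; t_c = 12/(3/2) = 8
T = 2·1/2 + 8 = 9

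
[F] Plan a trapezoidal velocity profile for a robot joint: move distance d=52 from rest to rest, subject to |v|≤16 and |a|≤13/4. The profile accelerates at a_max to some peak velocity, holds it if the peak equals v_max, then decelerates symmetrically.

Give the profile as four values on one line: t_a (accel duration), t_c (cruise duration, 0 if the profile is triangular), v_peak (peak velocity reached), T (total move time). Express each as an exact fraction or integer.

v_max²/a_max = 16²/(13/4) = 1024/13
52 < 1024/13 so t_c = 0
v_peak = √(52·13/4) = √169 = 13
t_a = 13/(13/4) = 4; t_c = 0
T = 2·4 = 8

t_a=4 t_c=0 v_peak=13 T=8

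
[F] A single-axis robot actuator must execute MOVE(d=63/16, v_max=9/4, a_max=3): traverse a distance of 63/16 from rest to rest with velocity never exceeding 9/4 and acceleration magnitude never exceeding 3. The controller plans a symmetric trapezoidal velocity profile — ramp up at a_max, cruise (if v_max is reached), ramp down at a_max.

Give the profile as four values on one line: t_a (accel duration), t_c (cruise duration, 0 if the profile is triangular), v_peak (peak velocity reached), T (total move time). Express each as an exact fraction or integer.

(v_max)²/a_max = (9/4)²/3 = 27/16
63/16 ≥ 27/16 ⇒ cruise phase
t_a = (9/4)/3 = 3/4; v_peak = 9/4
d_cruise = 63/16 − 27/16 = 9/4; t_c = (9/4)/(9/4) = 1
T = 2·3/4 + 1 = 5/2

t_a=3/4 t_c=1 v_peak=9/4 T=5/2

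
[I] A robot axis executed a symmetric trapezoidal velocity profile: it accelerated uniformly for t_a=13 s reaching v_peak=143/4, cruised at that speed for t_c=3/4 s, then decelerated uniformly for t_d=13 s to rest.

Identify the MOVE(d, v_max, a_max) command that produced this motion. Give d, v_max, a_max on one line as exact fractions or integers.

a_max = (143/4)/13 = 11/4
d_a = ½·143/4·13 = 1859/8; d_c = 143/4·3/4 = 429/16
d = 2·1859/8 + 429/16 = 7865/16
t_c = 3/4 > 0 so v_max = 143/4

d=7865/16 v_max=143/4 a_max=11/4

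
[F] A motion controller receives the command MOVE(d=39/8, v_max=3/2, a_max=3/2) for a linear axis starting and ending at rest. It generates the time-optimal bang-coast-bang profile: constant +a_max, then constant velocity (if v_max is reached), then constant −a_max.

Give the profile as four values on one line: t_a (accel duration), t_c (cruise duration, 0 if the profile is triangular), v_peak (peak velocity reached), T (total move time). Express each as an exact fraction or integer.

(v_max)²/a_max = (3/2)²/(3/2) = 3/2
39/8 ≥ 3/2 ⇒ cruise phase
t_a = (3/2)/(3/2) = 1; v_peak = 3/2
d_cruise = 39/8 − 3/2 = 27/8; t_c = (27/8)/(3/2) = 9/4
T = 2·1 + 9/4 = 17/4

t_a=1 t_c=9/4 v_peak=3/2 T=17/4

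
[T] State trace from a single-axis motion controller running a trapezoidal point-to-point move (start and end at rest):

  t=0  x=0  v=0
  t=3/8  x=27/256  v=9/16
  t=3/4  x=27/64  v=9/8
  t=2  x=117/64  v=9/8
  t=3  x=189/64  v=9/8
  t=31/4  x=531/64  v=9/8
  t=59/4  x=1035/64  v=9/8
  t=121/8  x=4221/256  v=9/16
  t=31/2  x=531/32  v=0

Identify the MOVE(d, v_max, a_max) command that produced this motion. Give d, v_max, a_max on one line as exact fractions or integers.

final state: t=31/2, x=531/32, v=0 → d = 531/32
a_max = (9/16−0)/(3/8−0) = 3/2
max v = 9/8 over t∈[3/4,59/4] → v_max = 9/8
check: 9/8·(3/4+14) = 531/32 ✓

d=531/32 v_max=9/8 a_max=3/2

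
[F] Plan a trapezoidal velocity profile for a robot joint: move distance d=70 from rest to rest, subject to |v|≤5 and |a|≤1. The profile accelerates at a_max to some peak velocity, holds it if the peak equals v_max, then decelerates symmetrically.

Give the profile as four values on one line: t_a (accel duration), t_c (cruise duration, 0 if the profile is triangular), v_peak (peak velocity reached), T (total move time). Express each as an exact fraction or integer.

t_a=5 t_c=9 v_peak=5 T=19

(v_max)²/a_max = 5²/1 = 25
70 ≥ 25 so v_max reached
t_a = 5/1 = 5; v_peak = 5
d_cruise = 70 − 25 = 45; t_c = 45/5 = 9
T = 2·5 + 9 = 19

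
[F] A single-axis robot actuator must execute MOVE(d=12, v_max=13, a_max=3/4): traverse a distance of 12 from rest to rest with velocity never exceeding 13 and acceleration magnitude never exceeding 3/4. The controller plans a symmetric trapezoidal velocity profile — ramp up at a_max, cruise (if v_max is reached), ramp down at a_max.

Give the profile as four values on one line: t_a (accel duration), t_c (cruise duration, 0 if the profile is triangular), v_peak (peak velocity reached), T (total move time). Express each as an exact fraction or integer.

(v_max)²/a_max = 13²/(3/4) = 676/3
12 < 676/3 ⇒ no cruise
v_peak = √(12·3/4) = √9 = 3
t_a = 3/(3/4) = 4; t_c = 0
T = 2·4 = 8

t_a=4 t_c=0 v_peak=3 T=8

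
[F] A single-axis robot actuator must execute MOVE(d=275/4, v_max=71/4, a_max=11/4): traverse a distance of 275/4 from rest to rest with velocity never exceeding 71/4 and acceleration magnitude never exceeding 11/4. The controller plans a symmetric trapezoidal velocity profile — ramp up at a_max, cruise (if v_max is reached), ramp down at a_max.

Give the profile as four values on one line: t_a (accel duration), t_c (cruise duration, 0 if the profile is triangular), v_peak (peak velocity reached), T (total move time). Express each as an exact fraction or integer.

t_a=5 t_c=0 v_peak=55/4 T=10

v_max²/a_max = (71/4)²/(11/4) = 5041/44
275/4 < 5041/44 → triangular
v_peak = √(275/4·11/4) = √(3025/16) = 55/4
t_a = (55/4)/(11/4) = 5; t_c = 0
T = 2·5 = 10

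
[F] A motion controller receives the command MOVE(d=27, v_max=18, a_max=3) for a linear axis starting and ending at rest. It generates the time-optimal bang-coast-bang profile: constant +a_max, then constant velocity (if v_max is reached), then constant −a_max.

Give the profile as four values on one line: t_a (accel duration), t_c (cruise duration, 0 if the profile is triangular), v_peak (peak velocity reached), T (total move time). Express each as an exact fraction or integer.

t_a=3 t_c=0 v_peak=9 T=6

vₘ²/aₘ = 18²/3 = 108
27 < 108 → triangular
v_peak = √(27·3) = √81 = 9
t_a = 9/3 = 3; t_c = 0
T = 2·3 = 6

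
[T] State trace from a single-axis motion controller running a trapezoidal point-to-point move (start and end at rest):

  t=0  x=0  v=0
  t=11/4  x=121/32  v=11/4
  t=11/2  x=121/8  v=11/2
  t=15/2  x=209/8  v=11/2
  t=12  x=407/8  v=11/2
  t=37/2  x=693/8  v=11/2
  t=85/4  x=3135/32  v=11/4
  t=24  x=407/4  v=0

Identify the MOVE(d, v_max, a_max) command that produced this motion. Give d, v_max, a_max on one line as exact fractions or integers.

final state: t=24, x=407/4, v=0 → d = 407/4
a_max = (11/4−0)/(11/4−0) = 1
max v = 11/2 over t∈[11/2,37/2] → v_max = 11/2
check: 11/2·(11/2+13) = 407/4 ✓

d=407/4 v_max=11/2 a_max=1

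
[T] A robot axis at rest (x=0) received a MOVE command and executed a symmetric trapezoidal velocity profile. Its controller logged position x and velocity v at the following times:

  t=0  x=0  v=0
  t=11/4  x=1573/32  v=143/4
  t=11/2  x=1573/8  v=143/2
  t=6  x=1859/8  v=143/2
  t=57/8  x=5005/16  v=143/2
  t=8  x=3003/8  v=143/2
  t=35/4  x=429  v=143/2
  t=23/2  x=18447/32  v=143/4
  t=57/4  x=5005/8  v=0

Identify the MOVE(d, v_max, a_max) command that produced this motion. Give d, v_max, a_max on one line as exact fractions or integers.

d=5005/8 v_max=143/2 a_max=13

final state: t=57/4, x=5005/8, v=0 → d = 5005/8
a_max = (143/4−0)/(11/4−0) = 13
max v = 143/2 over t∈[11/2,35/4] → v_max = 143/2
check: 143/2·(11/2+13/4) = 5005/8 ✓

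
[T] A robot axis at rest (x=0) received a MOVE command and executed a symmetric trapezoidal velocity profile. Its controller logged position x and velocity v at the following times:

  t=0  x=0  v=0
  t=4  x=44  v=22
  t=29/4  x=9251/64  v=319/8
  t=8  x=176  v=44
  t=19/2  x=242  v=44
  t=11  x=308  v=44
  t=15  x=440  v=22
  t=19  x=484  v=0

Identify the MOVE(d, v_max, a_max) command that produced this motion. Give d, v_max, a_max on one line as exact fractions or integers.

final state: t=19, x=484, v=0 → d = 484
a_max = (22−0)/(4−0) = 11/2
max v = 44 over t∈[8,11] → v_max = 44
check: 44·(8+3) = 484 ✓

d=484 v_max=44 a_max=11/2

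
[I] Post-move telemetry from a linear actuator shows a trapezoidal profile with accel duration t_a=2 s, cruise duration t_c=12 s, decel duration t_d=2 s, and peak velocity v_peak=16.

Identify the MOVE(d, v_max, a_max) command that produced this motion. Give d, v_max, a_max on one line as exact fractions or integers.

d=224 v_max=16 a_max=8

a_max = 16/2 = 8
d_a = ½·16·2 = 16; d_c = 16·12 = 192
d = 2·16 + 192 = 224
t_c = 12 > 0 ⇒ limit active, v_max = 16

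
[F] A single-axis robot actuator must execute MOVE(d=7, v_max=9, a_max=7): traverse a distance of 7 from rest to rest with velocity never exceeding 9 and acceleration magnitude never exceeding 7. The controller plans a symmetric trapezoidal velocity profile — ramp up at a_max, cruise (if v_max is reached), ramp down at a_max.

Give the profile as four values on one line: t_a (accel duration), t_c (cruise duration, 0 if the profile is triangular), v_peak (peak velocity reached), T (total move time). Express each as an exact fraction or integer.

t_a=1 t_c=0 v_peak=7 T=2

vₘ²/aₘ = 9²/7 = 81/7
7 < 81/7 so t_c = 0
v_peak = √(7·7) = √49 = 7
t_a = 7/7 = 1; t_c = 0
T = 2·1 = 2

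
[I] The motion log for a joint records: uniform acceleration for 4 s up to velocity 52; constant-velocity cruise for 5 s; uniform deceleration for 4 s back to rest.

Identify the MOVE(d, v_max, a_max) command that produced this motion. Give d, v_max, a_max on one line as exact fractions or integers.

d=468 v_max=52 a_max=13

a_max = 52/4 = 13
d_a = ½·52·4 = 104; d_c = 52·5 = 260
d = 2·104 + 260 = 468
t_c = 5 > 0 so v_max = 52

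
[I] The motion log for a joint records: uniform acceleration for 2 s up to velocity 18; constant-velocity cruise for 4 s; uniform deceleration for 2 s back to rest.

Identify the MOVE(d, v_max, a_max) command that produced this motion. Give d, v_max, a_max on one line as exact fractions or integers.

d=108 v_max=18 a_max=9

a_max = 18/2 = 9
d_a = ½·18·2 = 18; d_c = 18·4 = 72
d = 2·18 + 72 = 108
t_c = 4 > 0 → v_max = v_peak = 18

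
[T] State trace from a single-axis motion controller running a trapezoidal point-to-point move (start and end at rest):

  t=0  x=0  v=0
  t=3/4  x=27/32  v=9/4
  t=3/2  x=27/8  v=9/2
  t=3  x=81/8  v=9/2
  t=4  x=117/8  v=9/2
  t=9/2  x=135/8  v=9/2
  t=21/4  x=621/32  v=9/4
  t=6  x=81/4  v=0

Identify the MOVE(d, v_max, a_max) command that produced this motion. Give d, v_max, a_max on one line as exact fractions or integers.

final state: t=6, x=81/4, v=0 → d = 81/4
a_max = (9/4−0)/(3/4−0) = 3
max v = 9/2 over t∈[3/2,9/2] → v_max = 9/2
check: 9/2·(3/2+3) = 81/4 ✓

d=81/4 v_max=9/2 a_max=3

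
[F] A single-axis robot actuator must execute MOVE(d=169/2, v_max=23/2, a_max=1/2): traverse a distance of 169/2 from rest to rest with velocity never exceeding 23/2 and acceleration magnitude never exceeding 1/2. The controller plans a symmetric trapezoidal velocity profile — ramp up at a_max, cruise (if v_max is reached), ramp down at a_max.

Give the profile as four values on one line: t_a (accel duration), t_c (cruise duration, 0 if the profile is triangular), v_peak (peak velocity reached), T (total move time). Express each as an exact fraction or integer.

v_max²/a_max = (23/2)²/(1/2) = 529/2
169/2 < 529/2 ⇒ no cruise
v_peak = √(169/2·1/2) = √(169/4) = 13/2
t_a = (13/2)/(1/2) = 13; t_c = 0
T = 2·13 = 26

t_a=13 t_c=0 v_peak=13/2 T=26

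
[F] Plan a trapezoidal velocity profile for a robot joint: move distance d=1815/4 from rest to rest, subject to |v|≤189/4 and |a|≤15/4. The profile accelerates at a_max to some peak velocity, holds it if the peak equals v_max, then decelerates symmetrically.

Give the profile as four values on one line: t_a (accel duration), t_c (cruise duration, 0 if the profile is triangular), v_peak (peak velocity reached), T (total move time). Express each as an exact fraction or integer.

v_max²/a_max = (189/4)²/(15/4) = 11907/20
1815/4 < 11907/20 so t_c = 0
v_peak = √(1815/4·15/4) = √(27225/16) = 165/4
t_a = (165/4)/(15/4) = 11; t_c = 0
T = 2·11 = 22

t_a=11 t_c=0 v_peak=165/4 T=22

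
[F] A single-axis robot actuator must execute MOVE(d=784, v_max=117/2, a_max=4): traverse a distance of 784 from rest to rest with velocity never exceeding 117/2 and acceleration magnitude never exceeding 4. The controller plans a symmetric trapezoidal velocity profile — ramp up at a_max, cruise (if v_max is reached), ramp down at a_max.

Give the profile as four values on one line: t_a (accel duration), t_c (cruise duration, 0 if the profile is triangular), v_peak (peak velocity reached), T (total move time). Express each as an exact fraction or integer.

t_a=14 t_c=0 v_peak=56 T=28

v_max²/a_max = (117/2)²/4 = 13689/16
784 < 13689/16 so t_c = 0
v_peak = √(784·4) = √3136 = 56
t_a = 56/4 = 14; t_c = 0
T = 2·14 = 28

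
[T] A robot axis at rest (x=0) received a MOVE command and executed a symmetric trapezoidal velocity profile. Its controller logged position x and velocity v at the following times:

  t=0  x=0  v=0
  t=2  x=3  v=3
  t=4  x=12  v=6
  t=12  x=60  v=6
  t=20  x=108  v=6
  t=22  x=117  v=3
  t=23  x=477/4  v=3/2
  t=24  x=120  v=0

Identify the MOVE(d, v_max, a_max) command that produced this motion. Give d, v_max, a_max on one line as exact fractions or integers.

final state: t=24, x=120, v=0 → d = 120
a_max = (3−0)/(2−0) = 3/2
max v = 6 over t∈[4,20] → v_max = 6
check: 6·(4+16) = 120 ✓

d=120 v_max=6 a_max=3/2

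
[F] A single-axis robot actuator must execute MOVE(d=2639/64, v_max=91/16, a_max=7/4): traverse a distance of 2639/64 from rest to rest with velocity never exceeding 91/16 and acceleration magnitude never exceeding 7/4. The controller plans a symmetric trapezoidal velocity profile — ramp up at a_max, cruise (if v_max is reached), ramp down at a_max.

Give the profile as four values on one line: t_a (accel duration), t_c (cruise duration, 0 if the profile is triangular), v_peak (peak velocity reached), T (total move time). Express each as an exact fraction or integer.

(v_max)²/a_max = (91/16)²/(7/4) = 1183/64
2639/64 ≥ 1183/64 so v_max reached
t_a = (91/16)/(7/4) = 13/4; v_peak = 91/16
d_cruise = 2639/64 − 1183/64 = 91/4; t_c = (91/4)/(91/16) = 4
T = 2·13/4 + 4 = 21/2

t_a=13/4 t_c=4 v_peak=91/16 T=21/2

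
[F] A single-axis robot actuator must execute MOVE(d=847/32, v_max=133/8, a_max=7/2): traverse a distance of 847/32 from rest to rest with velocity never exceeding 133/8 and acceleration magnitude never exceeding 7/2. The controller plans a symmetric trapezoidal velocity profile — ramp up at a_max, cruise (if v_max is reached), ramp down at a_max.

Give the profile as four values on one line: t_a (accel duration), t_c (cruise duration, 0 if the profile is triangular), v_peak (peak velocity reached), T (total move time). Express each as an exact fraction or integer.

v_max²/a_max = (133/8)²/(7/2) = 2527/32
847/32 < 2527/32 so t_c = 0
v_peak = √(847/32·7/2) = √(5929/64) = 77/8
t_a = (77/8)/(7/2) = 11/4; t_c = 0
T = 2·11/4 = 11/2

t_a=11/4 t_c=0 v_peak=77/8 T=11/2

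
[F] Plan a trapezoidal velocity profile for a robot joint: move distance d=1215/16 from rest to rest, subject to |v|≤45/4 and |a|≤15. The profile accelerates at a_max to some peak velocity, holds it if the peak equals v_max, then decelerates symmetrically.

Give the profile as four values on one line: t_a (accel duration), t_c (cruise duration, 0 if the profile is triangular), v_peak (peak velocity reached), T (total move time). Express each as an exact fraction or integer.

v_max²/a_max = (45/4)²/15 = 135/16
1215/16 ≥ 135/16 so v_max reached
t_a = (45/4)/15 = 3/4; v_peak = 45/4
d_cruise = 1215/16 − 135/16 = 135/2; t_c = (135/2)/(45/4) = 6
T = 2·3/4 + 6 = 15/2

t_a=3/4 t_c=6 v_peak=45/4 T=15/2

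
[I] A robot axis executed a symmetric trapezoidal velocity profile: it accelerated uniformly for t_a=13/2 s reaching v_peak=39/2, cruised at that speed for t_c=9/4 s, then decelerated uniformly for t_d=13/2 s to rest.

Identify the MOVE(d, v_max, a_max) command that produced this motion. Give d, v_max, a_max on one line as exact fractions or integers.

a_max = (39/2)/(13/2) = 3
d_a = ½·39/2·13/2 = 507/8; d_c = 39/2·9/4 = 351/8
d = 2·507/8 + 351/8 = 1365/8
t_c = 9/4 > 0 → v_max = v_peak = 39/2

d=1365/8 v_max=39/2 a_max=3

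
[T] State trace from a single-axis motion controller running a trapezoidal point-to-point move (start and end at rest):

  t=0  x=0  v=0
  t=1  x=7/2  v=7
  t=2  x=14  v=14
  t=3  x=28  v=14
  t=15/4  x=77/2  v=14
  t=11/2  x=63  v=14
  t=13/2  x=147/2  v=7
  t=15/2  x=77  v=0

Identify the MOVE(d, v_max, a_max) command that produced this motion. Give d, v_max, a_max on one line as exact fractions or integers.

d=77 v_max=14 a_max=7

final state: t=15/2, x=77, v=0 → d = 77
a_max = (7−0)/(1−0) = 7
max v = 14 over t∈[2,11/2] → v_max = 14
check: 14·(2+7/2) = 77 ✓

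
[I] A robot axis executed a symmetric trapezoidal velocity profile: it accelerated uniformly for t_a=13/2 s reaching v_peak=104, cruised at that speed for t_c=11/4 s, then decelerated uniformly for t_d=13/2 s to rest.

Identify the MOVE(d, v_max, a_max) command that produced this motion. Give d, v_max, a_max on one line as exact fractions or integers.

a_max = 104/(13/2) = 16
d_a = ½·104·13/2 = 338; d_c = 104·11/4 = 286
d = 2·338 + 286 = 962
t_c = 11/4 > 0 so v_max = 104

d=962 v_max=104 a_max=16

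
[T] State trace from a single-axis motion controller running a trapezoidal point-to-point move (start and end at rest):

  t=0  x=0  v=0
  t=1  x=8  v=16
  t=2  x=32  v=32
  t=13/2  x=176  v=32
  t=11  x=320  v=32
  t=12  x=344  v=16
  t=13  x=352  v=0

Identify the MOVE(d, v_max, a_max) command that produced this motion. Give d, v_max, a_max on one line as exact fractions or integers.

final state: t=13, x=352, v=0 → d = 352
a_max = (16−0)/(1−0) = 16
max v = 32 over t∈[2,11] → v_max = 32
check: 32·(2+9) = 352 ✓

d=352 v_max=32 a_max=16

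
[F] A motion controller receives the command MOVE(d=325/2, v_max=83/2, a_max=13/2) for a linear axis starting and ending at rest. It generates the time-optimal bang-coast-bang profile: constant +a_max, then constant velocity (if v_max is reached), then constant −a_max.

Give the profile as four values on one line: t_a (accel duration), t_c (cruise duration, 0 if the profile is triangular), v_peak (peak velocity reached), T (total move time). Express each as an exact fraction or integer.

v_max²/a_max = (83/2)²/(13/2) = 6889/26
325/2 < 6889/26 so t_c = 0
v_peak = √(325/2·13/2) = √(4225/4) = 65/2
t_a = (65/2)/(13/2) = 5; t_c = 0
T = 2·5 = 10

t_a=5 t_c=0 v_peak=65/2 T=10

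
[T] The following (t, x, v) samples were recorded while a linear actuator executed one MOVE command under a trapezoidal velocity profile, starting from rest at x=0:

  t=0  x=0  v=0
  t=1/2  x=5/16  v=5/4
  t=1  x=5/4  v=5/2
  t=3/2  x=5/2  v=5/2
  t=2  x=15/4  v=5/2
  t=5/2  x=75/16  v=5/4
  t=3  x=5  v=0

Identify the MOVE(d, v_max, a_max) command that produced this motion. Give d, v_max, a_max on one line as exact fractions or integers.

d=5 v_max=5/2 a_max=5/2

final state: t=3, x=5, v=0 → d = 5
a_max = (5/4−0)/(1/2−0) = 5/2
max v = 5/2 over t∈[1,2] → v_max = 5/2
check: 5/2·(1+1) = 5 ✓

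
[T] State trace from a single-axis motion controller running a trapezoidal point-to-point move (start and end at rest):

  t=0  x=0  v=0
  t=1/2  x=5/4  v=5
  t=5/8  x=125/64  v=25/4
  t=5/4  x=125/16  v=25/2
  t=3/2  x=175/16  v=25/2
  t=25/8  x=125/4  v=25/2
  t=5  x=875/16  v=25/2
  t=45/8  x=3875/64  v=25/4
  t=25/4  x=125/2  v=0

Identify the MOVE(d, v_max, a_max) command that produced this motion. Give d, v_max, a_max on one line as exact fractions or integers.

final state: t=25/4, x=125/2, v=0 → d = 125/2
a_max = (5−0)/(1/2−0) = 10
max v = 25/2 over t∈[5/4,5] → v_max = 25/2
check: 25/2·(5/4+15/4) = 125/2 ✓

d=125/2 v_max=25/2 a_max=10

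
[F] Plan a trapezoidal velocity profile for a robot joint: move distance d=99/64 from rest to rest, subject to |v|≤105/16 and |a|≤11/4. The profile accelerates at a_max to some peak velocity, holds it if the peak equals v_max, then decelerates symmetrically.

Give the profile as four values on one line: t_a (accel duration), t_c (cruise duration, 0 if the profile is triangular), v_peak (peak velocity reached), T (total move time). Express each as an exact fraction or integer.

vₘ²/aₘ = (105/16)²/(11/4) = 11025/704
99/64 < 11025/704 → triangular
v_peak = √(99/64·11/4) = √(1089/256) = 33/16
t_a = (33/16)/(11/4) = 3/4; t_c = 0
T = 2·3/4 = 3/2

t_a=3/4 t_c=0 v_peak=33/16 T=3/2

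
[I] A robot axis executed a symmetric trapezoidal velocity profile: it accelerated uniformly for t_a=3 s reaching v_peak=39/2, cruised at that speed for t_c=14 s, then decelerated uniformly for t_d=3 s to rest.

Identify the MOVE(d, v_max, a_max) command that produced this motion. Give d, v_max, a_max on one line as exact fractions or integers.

a_max = (39/2)/3 = 13/2
d_a = ½·39/2·3 = 117/4; d_c = 39/2·14 = 273
d = 2·117/4 + 273 = 663/2
t_c = 14 > 0 so v_max = 39/2

d=663/2 v_max=39/2 a_max=13/2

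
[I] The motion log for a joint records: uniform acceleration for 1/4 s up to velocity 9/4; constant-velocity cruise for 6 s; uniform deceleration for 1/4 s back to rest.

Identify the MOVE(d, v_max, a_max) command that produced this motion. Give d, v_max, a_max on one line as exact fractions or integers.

a_max = (9/4)/(1/4) = 9
d_a = ½·9/4·1/4 = 9/32; d_c = 9/4·6 = 27/2
d = 2·9/32 + 27/2 = 225/16
t_c = 6 > 0 ⇒ limit active, v_max = 9/4

d=225/16 v_max=9/4 a_max=9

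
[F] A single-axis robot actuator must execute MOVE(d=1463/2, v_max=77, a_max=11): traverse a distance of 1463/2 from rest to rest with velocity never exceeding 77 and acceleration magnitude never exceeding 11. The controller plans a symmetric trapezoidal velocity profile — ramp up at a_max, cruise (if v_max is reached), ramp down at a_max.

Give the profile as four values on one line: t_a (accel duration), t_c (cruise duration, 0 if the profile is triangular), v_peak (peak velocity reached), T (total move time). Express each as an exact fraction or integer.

t_a=7 t_c=5/2 v_peak=77 T=33/2

vₘ²/aₘ = 77²/11 = 539
1463/2 ≥ 539 → trapezoidal
t_a = 77/11 = 7; v_peak = 77
d_cruise = 1463/2 − 539 = 385/2; t_c = (385/2)/77 = 5/2
T = 2·7 + 5/2 = 33/2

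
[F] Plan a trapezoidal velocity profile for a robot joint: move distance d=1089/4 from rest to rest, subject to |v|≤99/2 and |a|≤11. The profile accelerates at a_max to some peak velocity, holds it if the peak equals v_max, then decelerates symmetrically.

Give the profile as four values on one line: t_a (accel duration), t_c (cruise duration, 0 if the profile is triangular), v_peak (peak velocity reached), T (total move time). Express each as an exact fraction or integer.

t_a=9/2 t_c=1 v_peak=99/2 T=10

(v_max)²/a_max = (99/2)²/11 = 891/4
1089/4 ≥ 891/4 ⇒ cruise phase
t_a = (99/2)/11 = 9/2; v_peak = 99/2
d_cruise = 1089/4 − 891/4 = 99/2; t_c = (99/2)/(99/2) = 1
T = 2·9/2 + 1 = 10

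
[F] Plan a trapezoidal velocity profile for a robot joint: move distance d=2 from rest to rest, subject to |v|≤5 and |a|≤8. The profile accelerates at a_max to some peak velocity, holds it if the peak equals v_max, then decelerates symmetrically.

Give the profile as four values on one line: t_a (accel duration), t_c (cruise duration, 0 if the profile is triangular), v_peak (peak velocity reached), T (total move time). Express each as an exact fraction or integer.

t_a=1/2 t_c=0 v_peak=4 T=1

v_max²/a_max = 5²/8 = 25/8
2 < 25/8 ⇒ no cruise
v_peak = √(2·8) = √16 = 4
t_a = 4/8 = 1/2; t_c = 0
T = 2·1/2 = 1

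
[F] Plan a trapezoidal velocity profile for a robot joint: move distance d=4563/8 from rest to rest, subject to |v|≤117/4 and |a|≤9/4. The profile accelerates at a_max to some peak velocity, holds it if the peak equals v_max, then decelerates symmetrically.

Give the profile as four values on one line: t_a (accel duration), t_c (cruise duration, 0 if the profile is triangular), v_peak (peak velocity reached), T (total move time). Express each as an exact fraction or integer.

vₘ²/aₘ = (117/4)²/(9/4) = 1521/4
4563/8 ≥ 1521/4 → trapezoidal
t_a = (117/4)/(9/4) = 13; v_peak = 117/4
d_cruise = 4563/8 − 1521/4 = 1521/8; t_c = (1521/8)/(117/4) = 13/2
T = 2·13 + 13/2 = 65/2

t_a=13 t_c=13/2 v_peak=117/4 T=65/2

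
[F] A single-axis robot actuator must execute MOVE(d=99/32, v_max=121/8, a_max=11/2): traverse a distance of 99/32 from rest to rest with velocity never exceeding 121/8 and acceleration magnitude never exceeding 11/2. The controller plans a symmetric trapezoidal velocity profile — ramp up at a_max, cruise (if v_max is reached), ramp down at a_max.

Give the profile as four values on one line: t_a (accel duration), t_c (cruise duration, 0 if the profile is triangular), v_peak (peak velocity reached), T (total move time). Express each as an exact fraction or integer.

v_max²/a_max = (121/8)²/(11/2) = 1331/32
99/32 < 1331/32 → triangular
v_peak = √(99/32·11/2) = √(1089/64) = 33/8
t_a = (33/8)/(11/2) = 3/4; t_c = 0
T = 2·3/4 = 3/2

t_a=3/4 t_c=0 v_peak=33/8 T=3/2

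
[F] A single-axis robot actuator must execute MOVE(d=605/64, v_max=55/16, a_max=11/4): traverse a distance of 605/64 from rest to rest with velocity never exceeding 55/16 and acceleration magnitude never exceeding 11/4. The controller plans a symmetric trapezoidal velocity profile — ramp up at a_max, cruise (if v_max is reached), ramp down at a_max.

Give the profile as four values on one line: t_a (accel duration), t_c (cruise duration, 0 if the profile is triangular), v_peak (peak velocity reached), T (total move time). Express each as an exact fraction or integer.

vₘ²/aₘ = (55/16)²/(11/4) = 275/64
605/64 ≥ 275/64 ⇒ cruise phase
t_a = (55/16)/(11/4) = 5/4; v_peak = 55/16
d_cruise = 605/64 − 275/64 = 165/32; t_c = (165/32)/(55/16) = 3/2
T = 2·5/4 + 3/2 = 4

t_a=5/4 t_c=3/2 v_peak=55/16 T=4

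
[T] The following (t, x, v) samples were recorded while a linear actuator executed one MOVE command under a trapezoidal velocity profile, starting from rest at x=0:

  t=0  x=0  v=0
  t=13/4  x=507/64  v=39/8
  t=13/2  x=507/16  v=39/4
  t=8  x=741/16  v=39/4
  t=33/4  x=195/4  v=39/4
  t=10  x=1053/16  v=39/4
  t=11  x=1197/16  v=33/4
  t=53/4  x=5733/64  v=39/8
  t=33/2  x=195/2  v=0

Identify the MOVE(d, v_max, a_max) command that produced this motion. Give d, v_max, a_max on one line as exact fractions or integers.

final state: t=33/2, x=195/2, v=0 → d = 195/2
a_max = (39/8−0)/(13/4−0) = 3/2
max v = 39/4 over t∈[13/2,10] → v_max = 39/4
check: 39/4·(13/2+7/2) = 195/2 ✓

d=195/2 v_max=39/4 a_max=3/2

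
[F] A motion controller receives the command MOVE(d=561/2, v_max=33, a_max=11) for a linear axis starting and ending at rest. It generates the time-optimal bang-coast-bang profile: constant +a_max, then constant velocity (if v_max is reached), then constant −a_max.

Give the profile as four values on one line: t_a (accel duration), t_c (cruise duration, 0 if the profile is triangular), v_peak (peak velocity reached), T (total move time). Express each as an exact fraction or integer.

v_max²/a_max = 33²/11 = 99
561/2 ≥ 99 → trapezoidal
t_a = 33/11 = 3; v_peak = 33
d_cruise = 561/2 − 99 = 363/2; t_c = (363/2)/33 = 11/2
T = 2·3 + 11/2 = 23/2

t_a=3 t_c=11/2 v_peak=33 T=23/2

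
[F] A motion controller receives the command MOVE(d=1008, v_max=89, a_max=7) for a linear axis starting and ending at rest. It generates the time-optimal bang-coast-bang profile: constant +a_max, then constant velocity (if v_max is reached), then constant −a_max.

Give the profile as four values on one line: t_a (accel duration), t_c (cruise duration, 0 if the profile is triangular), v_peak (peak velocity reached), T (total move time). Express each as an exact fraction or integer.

vₘ²/aₘ = 89²/7 = 7921/7
1008 < 7921/7 ⇒ no cruise
v_peak = √(1008·7) = √7056 = 84
t_a = 84/7 = 12; t_c = 0
T = 2·12 = 24

t_a=12 t_c=0 v_peak=84 T=24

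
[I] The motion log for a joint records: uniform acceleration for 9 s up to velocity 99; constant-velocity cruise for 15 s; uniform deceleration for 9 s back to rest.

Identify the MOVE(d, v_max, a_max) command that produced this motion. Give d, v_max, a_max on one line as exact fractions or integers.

d=2376 v_max=99 a_max=11

a_max = 99/9 = 11
d_a = ½·99·9 = 891/2; d_c = 99·15 = 1485
d = 2·891/2 + 1485 = 2376
t_c = 15 > 0 → v_max = v_peak = 99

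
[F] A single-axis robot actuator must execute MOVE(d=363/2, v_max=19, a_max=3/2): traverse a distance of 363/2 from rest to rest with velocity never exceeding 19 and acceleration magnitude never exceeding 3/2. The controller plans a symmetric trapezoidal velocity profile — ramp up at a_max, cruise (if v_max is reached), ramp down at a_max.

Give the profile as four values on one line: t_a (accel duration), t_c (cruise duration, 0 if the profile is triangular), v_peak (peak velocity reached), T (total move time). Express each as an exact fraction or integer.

v_max²/a_max = 19²/(3/2) = 722/3
363/2 < 722/3 → triangular
v_peak = √(363/2·3/2) = √(1089/4) = 33/2
t_a = (33/2)/(3/2) = 11; t_c = 0
T = 2·11 = 22

t_a=11 t_c=0 v_peak=33/2 T=22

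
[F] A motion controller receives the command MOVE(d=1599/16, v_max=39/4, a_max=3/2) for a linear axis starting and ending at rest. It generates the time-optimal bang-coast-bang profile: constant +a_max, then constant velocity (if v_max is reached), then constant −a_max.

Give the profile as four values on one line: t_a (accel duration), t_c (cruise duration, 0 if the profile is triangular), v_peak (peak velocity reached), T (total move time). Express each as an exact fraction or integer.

t_a=13/2 t_c=15/4 v_peak=39/4 T=67/4

vₘ²/aₘ = (39/4)²/(3/2) = 507/8
1599/16 ≥ 507/8 ⇒ cruise phase
t_a = (39/4)/(3/2) = 13/2; v_peak = 39/4
d_cruise = 1599/16 − 507/8 = 585/16; t_c = (585/16)/(39/4) = 15/4
T = 2·13/2 + 15/4 = 67/4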